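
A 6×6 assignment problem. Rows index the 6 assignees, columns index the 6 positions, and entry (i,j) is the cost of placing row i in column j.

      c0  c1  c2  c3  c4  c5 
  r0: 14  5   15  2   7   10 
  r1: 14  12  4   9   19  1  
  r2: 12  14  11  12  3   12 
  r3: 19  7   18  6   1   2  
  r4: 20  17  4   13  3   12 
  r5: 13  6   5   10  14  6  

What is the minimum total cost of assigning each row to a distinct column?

optimal assignment: row0→col3 (cost 2), row1→col5 (cost 1), row2→col0 (cost 12), row3→col4 (cost 1), row4→col2 (cost 4), row5→col1 (cost 6)
total = 2 + 1 + 12 + 1 + 4 + 6 = 26

Minimum assignment cost: 26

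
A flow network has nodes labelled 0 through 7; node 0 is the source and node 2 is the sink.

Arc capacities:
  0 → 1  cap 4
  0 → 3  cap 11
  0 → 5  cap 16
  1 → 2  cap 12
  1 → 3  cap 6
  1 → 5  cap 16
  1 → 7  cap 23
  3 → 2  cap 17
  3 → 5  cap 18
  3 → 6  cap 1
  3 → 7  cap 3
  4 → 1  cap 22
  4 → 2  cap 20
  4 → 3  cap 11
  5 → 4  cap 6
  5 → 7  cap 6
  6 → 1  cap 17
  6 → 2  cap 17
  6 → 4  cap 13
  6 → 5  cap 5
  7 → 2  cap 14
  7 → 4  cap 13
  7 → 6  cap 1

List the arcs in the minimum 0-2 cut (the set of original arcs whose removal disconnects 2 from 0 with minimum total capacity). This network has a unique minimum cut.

Min-cut arcs: {(0,1), (0,3), (5,4), (5,7)} (total capacity 27)

augment #1: 0→1→2 push 4
augment #2: 0→3→2 push 11
augment #3: 0→5→4→2 push 6
augment #4: 0→5→7→2 push 6
max flow = 27; residual-reachable set from 0 gives S-side
cut edges (S→T): {(0,1), (0,3), (5,4), (5,7)} total cap 27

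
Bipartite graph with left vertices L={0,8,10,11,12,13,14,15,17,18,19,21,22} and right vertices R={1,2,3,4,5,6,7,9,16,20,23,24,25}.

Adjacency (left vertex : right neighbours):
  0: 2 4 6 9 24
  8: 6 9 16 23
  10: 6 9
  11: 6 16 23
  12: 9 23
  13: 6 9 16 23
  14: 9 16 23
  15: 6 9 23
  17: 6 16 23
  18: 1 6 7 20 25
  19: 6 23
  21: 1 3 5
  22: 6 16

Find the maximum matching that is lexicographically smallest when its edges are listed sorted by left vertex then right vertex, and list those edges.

Lex-smallest maximum matching: {(0,2), (8,6), (10,9), (11,16), (12,23), (18,1), (21,3)}

|M| = 7 (so the lex-smallest maximum matching has 7 edges)
process left vertices in ascending order; for each, take the smallest-labelled available neighbour that still permits 7 edges overall, or leave it unmatched if none does
lex-smallest matching: {0-2, 8-6, 10-9, 11-16, 12-23, 18-1, 21-3}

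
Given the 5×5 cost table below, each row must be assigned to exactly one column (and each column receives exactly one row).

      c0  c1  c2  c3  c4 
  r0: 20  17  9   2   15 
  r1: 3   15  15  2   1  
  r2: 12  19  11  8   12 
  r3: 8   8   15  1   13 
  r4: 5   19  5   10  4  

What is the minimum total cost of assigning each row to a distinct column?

Minimum assignment cost: 27

optimal assignment: row0→col3 (cost 2), row1→col4 (cost 1), row2→col2 (cost 11), row3→col1 (cost 8), row4→col0 (cost 5)
total = 2 + 1 + 11 + 8 + 5 = 27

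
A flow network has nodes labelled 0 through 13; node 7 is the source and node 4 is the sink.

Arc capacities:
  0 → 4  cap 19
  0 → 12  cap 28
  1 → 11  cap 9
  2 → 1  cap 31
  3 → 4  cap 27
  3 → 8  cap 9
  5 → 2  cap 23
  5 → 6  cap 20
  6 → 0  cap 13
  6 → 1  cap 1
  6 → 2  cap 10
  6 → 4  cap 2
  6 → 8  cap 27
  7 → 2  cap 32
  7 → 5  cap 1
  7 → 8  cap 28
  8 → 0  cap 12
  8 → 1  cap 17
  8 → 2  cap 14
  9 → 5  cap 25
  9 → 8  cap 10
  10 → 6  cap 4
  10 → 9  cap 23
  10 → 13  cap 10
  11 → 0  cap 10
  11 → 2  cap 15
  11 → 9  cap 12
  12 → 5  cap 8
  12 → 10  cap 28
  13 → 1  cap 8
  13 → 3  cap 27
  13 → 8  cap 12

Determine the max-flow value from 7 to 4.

Maximum flow value: 22

augment #1: 7→5→6→4 bottleneck 1, total now 1
augment #2: 7→8→0→4 bottleneck 12, total now 13
augment #3: 7→2→1→11→0→4 bottleneck 7, total now 20
augment #4: 7→2→1→11→9→5→6→4 bottleneck 1, total now 21
augment #5: 7→2→1→11→0→12→10→13→3→4 bottleneck 1, total now 22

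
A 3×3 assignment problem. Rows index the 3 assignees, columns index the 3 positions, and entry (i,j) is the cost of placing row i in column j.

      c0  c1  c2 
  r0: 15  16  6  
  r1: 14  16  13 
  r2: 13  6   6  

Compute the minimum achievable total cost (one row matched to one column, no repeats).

Minimum assignment cost: 26

optimal assignment: row0→col2 (cost 6), row1→col0 (cost 14), row2→col1 (cost 6)
total = 6 + 14 + 6 = 26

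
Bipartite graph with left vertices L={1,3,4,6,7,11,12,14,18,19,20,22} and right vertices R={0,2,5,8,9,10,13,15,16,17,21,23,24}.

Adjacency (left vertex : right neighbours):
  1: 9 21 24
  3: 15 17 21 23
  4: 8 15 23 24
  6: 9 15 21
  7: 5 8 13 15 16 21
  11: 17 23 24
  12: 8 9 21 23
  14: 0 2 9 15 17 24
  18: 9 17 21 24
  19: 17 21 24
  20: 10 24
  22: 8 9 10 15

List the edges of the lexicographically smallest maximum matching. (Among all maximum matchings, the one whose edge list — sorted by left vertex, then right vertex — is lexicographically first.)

Lex-smallest maximum matching: {(1,9), (3,15), (4,8), (6,21), (7,5), (11,17), (12,23), (14,0), (18,24), (20,10)}

|M| = 10 (so the lex-smallest maximum matching has 10 edges)
process left vertices in ascending order; for each, take the smallest-labelled available neighbour that still permits 10 edges overall, or leave it unmatched if none does
lex-smallest matching: {1-9, 3-15, 4-8, 6-21, 7-5, 11-17, 12-23, 14-0, 18-24, 20-10}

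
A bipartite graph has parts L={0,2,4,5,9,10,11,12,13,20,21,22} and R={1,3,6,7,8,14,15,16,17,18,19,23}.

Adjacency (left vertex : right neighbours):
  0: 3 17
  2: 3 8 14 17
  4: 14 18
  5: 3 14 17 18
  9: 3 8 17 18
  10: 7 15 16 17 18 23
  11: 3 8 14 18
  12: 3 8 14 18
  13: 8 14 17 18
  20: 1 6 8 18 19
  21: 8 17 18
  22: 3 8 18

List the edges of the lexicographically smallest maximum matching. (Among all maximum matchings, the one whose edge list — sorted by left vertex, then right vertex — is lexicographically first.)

|M| = 7 (so the lex-smallest maximum matching has 7 edges)
process left vertices in ascending order; for each, take the smallest-labelled available neighbour that still permits 7 edges overall, or leave it unmatched if none does
lex-smallest matching: {0-3, 2-8, 4-14, 5-17, 9-18, 10-7, 20-1}

Lex-smallest maximum matching: {(0,3), (2,8), (4,14), (5,17), (9,18), (10,7), (20,1)}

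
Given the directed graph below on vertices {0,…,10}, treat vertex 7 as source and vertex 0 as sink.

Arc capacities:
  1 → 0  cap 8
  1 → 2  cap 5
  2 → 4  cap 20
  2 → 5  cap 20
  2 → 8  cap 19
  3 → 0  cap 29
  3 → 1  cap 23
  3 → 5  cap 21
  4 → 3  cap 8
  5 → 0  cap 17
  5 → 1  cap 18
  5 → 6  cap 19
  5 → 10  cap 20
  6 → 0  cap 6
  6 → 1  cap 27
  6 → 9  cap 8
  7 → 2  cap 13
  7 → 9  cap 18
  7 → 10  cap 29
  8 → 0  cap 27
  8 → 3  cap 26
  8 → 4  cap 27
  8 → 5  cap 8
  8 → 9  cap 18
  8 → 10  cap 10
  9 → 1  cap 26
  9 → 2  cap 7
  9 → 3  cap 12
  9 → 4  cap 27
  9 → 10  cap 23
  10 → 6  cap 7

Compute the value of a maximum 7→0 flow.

augment #1: 7→2→5→0 bottleneck 13, total now 13
augment #2: 7→9→1→0 bottleneck 8, total now 21
augment #3: 7→9→3→0 bottleneck 10, total now 31
augment #4: 7→10→6→0 bottleneck 6, total now 37
augment #5: 7→10→6→9→3→0 bottleneck 1, total now 38

Maximum flow value: 38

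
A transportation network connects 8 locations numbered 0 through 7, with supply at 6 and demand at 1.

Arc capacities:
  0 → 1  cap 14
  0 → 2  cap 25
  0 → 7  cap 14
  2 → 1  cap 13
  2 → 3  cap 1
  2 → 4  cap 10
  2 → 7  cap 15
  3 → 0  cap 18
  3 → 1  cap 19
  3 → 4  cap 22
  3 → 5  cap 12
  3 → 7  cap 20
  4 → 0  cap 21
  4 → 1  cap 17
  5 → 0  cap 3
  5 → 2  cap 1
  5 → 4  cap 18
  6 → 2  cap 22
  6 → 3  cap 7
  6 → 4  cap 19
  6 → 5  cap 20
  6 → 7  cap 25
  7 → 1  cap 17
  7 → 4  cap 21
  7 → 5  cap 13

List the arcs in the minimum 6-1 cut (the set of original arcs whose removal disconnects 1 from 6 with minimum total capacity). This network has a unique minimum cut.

Min-cut arcs: {(0,1), (2,1), (2,3), (4,1), (6,3), (7,1)} (total capacity 69)

augment #1: 6→2→1 push 13
augment #2: 6→3→1 push 7
augment #3: 6→4→1 push 17
augment #4: 6→7→1 push 17
augment #5: 6→2→3→1 push 1
augment #6: 6→4→0→1 push 2
augment #7: 6→5→0→1 push 3
augment #8: 6→2→4→0→1 push 8
augment #9: 6→5→4→0→1 push 1
max flow = 69; residual-reachable set from 6 gives S-side
cut edges (S→T): {(0,1), (2,1), (2,3), (4,1), (6,3), (7,1)} total cap 69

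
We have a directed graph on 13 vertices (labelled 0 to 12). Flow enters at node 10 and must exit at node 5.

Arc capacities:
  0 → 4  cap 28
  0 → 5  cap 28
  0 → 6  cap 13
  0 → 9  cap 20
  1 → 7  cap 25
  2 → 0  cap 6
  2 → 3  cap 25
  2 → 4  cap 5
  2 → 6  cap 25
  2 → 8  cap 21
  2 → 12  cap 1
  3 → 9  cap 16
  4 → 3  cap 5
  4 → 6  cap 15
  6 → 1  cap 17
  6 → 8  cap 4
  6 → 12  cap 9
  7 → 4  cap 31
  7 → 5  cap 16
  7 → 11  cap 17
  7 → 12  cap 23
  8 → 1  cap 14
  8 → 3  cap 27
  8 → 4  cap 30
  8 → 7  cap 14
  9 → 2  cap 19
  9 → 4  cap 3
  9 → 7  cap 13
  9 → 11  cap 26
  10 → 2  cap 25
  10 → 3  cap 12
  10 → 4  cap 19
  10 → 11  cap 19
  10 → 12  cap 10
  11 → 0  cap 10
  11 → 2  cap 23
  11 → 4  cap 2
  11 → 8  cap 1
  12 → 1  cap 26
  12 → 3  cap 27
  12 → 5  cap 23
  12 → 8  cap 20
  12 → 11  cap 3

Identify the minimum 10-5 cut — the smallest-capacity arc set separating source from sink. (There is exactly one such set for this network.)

Min-cut arcs: {(2,0), (7,5), (11,0), (12,5)} (total capacity 55)

augment #1: 10→12→5 push 10
augment #2: 10→2→0→5 push 6
augment #3: 10→2→12→5 push 1
augment #4: 10→11→0→5 push 10
augment #5: 10→2→6→12→5 push 9
augment #6: 10→2→8→7→5 push 9
augment #7: 10→3→9→7→5 push 7
augment #8: 10→3→9→7→12→5 push 3
max flow = 55; residual-reachable set from 10 gives S-side
cut edges (S→T): {(2,0), (7,5), (11,0), (12,5)} total cap 55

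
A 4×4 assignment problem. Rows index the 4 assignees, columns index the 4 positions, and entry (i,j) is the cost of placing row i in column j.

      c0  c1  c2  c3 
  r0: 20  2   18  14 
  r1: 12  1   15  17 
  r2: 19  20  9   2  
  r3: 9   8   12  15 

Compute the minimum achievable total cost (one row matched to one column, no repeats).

Minimum assignment cost: 28

one of 2 optimal assignments: row0→col1 (cost 2), row1→col0 (cost 12), row2→col3 (cost 2), row3→col2 (cost 12)
total = 2 + 12 + 2 + 12 = 28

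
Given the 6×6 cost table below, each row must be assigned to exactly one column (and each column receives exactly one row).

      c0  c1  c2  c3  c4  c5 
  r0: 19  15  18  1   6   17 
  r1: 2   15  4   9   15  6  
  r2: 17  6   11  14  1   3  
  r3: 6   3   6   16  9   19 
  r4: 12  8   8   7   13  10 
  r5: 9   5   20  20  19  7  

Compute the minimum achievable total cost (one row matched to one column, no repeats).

optimal assignment: row0→col3 (cost 1), row1→col0 (cost 2), row2→col4 (cost 1), row3→col1 (cost 3), row4→col2 (cost 8), row5→col5 (cost 7)
total = 1 + 2 + 1 + 3 + 8 + 7 = 22

Minimum assignment cost: 22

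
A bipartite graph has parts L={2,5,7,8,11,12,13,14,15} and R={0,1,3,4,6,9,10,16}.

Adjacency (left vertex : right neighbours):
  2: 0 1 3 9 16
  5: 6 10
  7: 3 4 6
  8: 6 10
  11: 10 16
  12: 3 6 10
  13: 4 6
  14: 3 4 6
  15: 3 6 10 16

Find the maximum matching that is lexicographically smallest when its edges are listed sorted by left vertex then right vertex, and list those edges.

Lex-smallest maximum matching: {(2,0), (5,6), (7,3), (8,10), (11,16), (13,4)}

|M| = 6 (so the lex-smallest maximum matching has 6 edges)
process left vertices in ascending order; for each, take the smallest-labelled available neighbour that still permits 6 edges overall, or leave it unmatched if none does
lex-smallest matching: {2-0, 5-6, 7-3, 8-10, 11-16, 13-4}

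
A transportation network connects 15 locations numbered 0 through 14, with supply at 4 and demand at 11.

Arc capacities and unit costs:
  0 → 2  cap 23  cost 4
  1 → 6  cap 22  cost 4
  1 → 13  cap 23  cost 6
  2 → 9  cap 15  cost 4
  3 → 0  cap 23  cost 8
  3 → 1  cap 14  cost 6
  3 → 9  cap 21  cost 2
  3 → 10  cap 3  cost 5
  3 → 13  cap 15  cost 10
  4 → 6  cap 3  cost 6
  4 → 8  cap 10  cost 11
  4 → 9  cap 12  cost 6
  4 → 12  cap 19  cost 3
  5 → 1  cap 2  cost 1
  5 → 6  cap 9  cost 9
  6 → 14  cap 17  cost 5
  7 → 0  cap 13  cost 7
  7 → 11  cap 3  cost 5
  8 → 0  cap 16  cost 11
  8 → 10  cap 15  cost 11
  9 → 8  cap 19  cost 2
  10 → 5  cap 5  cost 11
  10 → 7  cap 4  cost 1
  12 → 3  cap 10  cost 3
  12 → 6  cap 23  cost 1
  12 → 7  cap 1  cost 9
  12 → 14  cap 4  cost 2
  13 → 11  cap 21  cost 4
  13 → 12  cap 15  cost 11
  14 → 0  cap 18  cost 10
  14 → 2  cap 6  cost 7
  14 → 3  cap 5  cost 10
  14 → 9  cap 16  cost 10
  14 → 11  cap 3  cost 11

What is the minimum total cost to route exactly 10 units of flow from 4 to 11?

shortest-cost path #1: 4→12→14→11 push 3 @ unit cost 16 (adds 48)
shortest-cost path #2: 4→12→7→11 push 1 @ unit cost 17 (adds 17)
shortest-cost path #3: 4→12→3→10→7→11 push 2 @ unit cost 17 (adds 34)
shortest-cost path #4: 4→12→3→13→11 push 4 @ unit cost 20 (adds 80)
total cost = 179

Minimum cost for 10 units: 179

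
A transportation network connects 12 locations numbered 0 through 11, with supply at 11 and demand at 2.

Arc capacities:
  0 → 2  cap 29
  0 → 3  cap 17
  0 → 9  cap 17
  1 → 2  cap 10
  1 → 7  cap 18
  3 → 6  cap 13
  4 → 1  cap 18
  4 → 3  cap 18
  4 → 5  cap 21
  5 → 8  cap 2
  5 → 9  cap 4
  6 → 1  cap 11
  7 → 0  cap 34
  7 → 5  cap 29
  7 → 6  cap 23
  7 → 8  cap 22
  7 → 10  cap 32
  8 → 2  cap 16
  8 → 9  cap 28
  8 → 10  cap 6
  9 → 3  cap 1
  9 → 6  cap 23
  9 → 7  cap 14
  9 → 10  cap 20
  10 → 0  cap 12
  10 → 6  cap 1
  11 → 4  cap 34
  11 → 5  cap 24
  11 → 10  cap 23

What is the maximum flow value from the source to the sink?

augment #1: 11→4→1→2 bottleneck 10, total now 10
augment #2: 11→5→8→2 bottleneck 2, total now 12
augment #3: 11→10→0→2 bottleneck 12, total now 24
augment #4: 11→4→1→7→0→2 bottleneck 8, total now 32
augment #5: 11→5→9→7→0→2 bottleneck 4, total now 36
augment #6: 11→10→6→1→7→0→2 bottleneck 1, total now 37
augment #7: 11→4→3→6→1→7→0→2 bottleneck 4, total now 41
augment #8: 11→4→3→6→1→7→8→2 bottleneck 5, total now 46

Maximum flow value: 46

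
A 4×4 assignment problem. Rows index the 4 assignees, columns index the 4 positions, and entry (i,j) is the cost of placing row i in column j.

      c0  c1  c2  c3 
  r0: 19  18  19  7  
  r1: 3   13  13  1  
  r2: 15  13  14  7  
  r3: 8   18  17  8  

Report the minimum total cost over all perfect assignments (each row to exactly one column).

Minimum assignment cost: 40

optimal assignment: row0→col3 (cost 7), row1→col0 (cost 3), row2→col1 (cost 13), row3→col2 (cost 17)
total = 7 + 3 + 13 + 17 = 40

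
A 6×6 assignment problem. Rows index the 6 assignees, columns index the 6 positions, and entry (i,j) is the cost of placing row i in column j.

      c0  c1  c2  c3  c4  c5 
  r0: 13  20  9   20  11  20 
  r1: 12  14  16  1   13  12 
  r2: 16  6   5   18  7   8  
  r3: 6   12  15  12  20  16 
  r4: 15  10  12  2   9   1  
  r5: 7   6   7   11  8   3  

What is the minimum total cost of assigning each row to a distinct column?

one of 2 optimal assignments: row0→col2 (cost 9), row1→col3 (cost 1), row2→col4 (cost 7), row3→col0 (cost 6), row4→col5 (cost 1), row5→col1 (cost 6)
total = 9 + 1 + 7 + 6 + 1 + 6 = 30

Minimum assignment cost: 30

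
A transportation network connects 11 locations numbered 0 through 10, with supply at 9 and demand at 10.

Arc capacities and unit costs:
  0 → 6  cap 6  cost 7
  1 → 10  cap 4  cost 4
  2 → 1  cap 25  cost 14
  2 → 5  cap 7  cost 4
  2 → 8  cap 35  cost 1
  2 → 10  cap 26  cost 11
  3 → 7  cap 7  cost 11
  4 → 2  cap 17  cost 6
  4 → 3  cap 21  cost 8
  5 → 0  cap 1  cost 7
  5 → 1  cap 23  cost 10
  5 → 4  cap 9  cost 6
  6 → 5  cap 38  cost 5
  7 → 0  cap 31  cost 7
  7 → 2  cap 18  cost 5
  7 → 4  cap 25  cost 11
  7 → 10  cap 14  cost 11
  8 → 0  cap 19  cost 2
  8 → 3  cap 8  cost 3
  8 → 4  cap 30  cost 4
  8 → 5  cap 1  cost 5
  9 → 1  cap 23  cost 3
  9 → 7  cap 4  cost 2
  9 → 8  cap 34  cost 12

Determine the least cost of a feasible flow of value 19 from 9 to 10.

Minimum cost for 19 units: 443

shortest-cost path #1: 9→1→10 push 4 @ unit cost 7 (adds 28)
shortest-cost path #2: 9→7→10 push 4 @ unit cost 13 (adds 52)
shortest-cost path #3: 9→8→4→2→10 push 11 @ unit cost 33 (adds 363)
total cost = 443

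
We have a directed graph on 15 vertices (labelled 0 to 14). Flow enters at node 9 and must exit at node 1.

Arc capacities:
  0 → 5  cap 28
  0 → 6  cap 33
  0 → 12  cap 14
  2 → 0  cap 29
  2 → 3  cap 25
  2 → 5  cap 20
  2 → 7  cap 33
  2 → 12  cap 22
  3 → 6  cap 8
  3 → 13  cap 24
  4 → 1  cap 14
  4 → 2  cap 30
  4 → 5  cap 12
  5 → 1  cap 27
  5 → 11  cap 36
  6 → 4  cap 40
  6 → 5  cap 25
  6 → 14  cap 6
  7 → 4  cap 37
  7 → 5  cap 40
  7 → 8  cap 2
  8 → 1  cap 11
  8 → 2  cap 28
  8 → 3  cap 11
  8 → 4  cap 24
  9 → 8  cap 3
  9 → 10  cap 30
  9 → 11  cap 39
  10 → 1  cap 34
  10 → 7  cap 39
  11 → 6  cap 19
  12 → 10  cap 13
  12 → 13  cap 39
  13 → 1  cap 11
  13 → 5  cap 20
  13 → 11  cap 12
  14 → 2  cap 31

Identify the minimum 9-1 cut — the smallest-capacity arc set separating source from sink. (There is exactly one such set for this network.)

augment #1: 9→8→1 push 3
augment #2: 9→10→1 push 30
augment #3: 9→11→6→4→1 push 14
augment #4: 9→11→6→5→1 push 5
max flow = 52; residual-reachable set from 9 gives S-side
cut edges (S→T): {(9,8), (9,10), (11,6)} total cap 52

Min-cut arcs: {(9,8), (9,10), (11,6)} (total capacity 52)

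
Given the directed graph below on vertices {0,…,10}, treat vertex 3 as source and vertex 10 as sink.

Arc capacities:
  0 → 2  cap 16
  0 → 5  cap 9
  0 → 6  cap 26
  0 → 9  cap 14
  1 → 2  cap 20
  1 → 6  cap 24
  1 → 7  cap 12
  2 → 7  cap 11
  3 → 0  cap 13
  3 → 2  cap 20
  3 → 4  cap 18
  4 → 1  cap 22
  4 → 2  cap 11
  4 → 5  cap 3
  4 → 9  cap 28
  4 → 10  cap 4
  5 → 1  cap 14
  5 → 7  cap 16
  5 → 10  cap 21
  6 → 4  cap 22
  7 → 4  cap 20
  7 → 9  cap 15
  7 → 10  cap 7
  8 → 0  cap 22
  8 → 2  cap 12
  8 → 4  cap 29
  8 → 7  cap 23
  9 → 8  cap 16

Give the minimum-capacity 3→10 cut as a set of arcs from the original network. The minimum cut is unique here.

Min-cut arcs: {(0,5), (4,5), (4,10), (7,10)} (total capacity 23)

augment #1: 3→4→10 push 4
augment #2: 3→0→5→10 push 9
augment #3: 3→2→7→10 push 7
augment #4: 3→4→5→10 push 3
max flow = 23; residual-reachable set from 3 gives S-side
cut edges (S→T): {(0,5), (4,5), (4,10), (7,10)} total cap 23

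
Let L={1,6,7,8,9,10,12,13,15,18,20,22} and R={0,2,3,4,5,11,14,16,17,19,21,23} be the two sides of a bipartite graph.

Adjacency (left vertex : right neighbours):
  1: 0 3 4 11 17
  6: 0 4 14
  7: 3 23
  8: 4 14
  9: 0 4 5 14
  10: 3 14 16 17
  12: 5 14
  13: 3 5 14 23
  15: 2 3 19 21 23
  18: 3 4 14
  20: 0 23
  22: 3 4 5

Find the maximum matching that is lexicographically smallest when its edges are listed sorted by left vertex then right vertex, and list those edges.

|M| = 9 (so the lex-smallest maximum matching has 9 edges)
process left vertices in ascending order; for each, take the smallest-labelled available neighbour that still permits 9 edges overall, or leave it unmatched if none does
lex-smallest matching: {1-11, 6-0, 7-3, 8-4, 9-5, 10-16, 12-14, 13-23, 15-2}

Lex-smallest maximum matching: {(1,11), (6,0), (7,3), (8,4), (9,5), (10,16), (12,14), (13,23), (15,2)}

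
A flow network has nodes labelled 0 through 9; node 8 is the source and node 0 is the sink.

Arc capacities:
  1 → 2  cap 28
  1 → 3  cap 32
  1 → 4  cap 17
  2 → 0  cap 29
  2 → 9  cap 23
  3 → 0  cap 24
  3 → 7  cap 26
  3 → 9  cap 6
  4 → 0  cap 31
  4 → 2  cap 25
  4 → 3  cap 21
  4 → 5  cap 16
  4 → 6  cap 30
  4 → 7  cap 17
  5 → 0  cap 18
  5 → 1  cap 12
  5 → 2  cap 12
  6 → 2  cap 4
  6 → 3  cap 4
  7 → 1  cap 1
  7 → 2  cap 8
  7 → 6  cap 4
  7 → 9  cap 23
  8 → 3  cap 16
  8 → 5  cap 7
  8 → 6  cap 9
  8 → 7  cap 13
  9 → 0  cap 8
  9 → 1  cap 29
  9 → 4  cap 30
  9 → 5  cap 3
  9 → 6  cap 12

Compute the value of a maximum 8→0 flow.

augment #1: 8→3→0 bottleneck 16, total now 16
augment #2: 8→5→0 bottleneck 7, total now 23
augment #3: 8→6→2→0 bottleneck 4, total now 27
augment #4: 8→6→3→0 bottleneck 4, total now 31
augment #5: 8→7→2→0 bottleneck 8, total now 39
augment #6: 8→7→9→0 bottleneck 5, total now 44

Maximum flow value: 44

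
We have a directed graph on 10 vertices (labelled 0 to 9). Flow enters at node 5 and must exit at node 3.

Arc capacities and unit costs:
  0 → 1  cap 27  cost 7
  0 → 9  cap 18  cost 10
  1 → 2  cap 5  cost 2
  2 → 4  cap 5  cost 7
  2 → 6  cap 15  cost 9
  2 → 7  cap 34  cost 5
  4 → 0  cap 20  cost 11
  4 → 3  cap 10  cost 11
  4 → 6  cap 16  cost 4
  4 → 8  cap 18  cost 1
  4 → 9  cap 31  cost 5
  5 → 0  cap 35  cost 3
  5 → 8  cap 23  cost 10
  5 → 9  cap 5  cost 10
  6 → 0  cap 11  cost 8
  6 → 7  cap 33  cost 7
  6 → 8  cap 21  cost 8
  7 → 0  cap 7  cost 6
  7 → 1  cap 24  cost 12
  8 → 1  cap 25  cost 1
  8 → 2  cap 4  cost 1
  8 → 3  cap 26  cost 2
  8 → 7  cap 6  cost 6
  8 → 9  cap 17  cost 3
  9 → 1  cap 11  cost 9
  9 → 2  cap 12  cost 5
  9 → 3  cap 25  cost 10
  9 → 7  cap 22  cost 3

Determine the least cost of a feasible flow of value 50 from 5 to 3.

shortest-cost path #1: 5→8→3 push 23 @ unit cost 12 (adds 276)
shortest-cost path #2: 5→9→3 push 5 @ unit cost 20 (adds 100)
shortest-cost path #3: 5→0→1→2→4→8→3 push 3 @ unit cost 22 (adds 66)
shortest-cost path #4: 5→0→9→3 push 18 @ unit cost 23 (adds 414)
shortest-cost path #5: 5→0→1→2→4→3 push 1 @ unit cost 30 (adds 30)
total cost = 886

Minimum cost for 50 units: 886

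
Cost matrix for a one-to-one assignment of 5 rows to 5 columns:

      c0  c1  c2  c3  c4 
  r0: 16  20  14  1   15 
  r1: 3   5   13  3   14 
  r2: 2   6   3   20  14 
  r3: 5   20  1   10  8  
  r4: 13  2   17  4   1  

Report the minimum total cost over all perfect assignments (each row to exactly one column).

Minimum assignment cost: 10

optimal assignment: row0→col3 (cost 1), row1→col1 (cost 5), row2→col0 (cost 2), row3→col2 (cost 1), row4→col4 (cost 1)
total = 1 + 5 + 2 + 1 + 1 = 10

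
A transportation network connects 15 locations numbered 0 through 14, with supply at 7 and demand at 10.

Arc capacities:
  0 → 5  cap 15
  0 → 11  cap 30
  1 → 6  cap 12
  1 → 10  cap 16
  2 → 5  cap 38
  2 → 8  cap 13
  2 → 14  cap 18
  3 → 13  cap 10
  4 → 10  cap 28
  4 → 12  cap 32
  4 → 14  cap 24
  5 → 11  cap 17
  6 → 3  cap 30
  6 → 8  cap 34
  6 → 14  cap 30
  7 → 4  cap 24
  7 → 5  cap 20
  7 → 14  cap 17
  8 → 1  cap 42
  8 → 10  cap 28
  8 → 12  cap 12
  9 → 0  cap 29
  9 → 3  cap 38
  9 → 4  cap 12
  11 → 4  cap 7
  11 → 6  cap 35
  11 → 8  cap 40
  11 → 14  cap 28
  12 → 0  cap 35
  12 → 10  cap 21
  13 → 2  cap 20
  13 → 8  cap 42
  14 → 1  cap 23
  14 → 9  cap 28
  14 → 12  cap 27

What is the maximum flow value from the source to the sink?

Maximum flow value: 58

augment #1: 7→4→10 bottleneck 24, total now 24
augment #2: 7→14→1→10 bottleneck 16, total now 40
augment #3: 7→14→12→10 bottleneck 1, total now 41
augment #4: 7→5→11→4→10 bottleneck 4, total now 45
augment #5: 7→5→11→8→10 bottleneck 13, total now 58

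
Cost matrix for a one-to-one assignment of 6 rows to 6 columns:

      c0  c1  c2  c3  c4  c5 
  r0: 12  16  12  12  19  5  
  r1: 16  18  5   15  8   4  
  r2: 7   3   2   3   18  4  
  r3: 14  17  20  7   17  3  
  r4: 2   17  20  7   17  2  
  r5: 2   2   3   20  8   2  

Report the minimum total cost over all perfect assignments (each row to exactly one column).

Minimum assignment cost: 26

optimal assignment: row0→col5 (cost 5), row1→col4 (cost 8), row2→col2 (cost 2), row3→col3 (cost 7), row4→col0 (cost 2), row5→col1 (cost 2)
total = 5 + 8 + 2 + 7 + 2 + 2 = 26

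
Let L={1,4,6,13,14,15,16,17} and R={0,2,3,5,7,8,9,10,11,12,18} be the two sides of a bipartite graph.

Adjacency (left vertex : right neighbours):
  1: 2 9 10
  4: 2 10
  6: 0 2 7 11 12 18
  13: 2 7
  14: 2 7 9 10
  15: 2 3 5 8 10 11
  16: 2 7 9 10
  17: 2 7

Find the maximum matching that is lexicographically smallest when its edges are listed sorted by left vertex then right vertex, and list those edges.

|M| = 6 (so the lex-smallest maximum matching has 6 edges)
process left vertices in ascending order; for each, take the smallest-labelled available neighbour that still permits 6 edges overall, or leave it unmatched if none does
lex-smallest matching: {1-2, 4-10, 6-0, 13-7, 14-9, 15-3}

Lex-smallest maximum matching: {(1,2), (4,10), (6,0), (13,7), (14,9), (15,3)}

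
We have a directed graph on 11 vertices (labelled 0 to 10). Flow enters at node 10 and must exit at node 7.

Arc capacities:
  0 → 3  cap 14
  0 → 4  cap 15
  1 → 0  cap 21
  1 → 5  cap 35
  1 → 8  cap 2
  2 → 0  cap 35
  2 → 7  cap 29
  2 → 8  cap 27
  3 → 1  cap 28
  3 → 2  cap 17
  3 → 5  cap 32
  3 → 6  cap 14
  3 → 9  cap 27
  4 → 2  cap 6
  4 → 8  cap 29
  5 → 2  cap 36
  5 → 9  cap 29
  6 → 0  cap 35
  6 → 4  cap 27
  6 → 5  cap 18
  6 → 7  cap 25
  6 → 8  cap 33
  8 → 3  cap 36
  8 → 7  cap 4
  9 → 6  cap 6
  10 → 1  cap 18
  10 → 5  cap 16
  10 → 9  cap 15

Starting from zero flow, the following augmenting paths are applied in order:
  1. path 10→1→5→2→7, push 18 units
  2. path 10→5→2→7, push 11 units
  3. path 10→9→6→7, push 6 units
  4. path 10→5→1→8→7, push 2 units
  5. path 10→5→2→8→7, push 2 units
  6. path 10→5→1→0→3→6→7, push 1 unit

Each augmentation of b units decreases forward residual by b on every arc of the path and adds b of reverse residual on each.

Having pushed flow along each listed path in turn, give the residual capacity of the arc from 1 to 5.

after path 1 (10→1→5→2→7, push 18): res(1,5)=17
after path 2 (10→5→2→7, push 11): res(1,5)=17
after path 3 (10→9→6→7, push 6): res(1,5)=17
after path 4 (10→5→1→8→7, push 2): res(1,5)=19
after path 5 (10→5→2→8→7, push 2): res(1,5)=19
after path 6 (10→5→1→0→3→6→7, push 1): res(1,5)=20

Residual capacity of (1,5): 20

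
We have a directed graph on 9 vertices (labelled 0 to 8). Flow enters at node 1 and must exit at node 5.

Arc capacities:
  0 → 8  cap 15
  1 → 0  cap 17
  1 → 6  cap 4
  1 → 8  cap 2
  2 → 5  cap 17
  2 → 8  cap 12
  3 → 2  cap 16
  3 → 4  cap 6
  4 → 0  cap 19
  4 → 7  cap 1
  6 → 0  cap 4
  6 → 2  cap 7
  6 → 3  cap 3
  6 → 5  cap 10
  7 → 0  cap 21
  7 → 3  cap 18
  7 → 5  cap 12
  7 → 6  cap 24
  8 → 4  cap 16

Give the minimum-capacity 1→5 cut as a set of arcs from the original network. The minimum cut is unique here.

augment #1: 1→6→5 push 4
augment #2: 1→8→4→7→5 push 1
max flow = 5; residual-reachable set from 1 gives S-side
cut edges (S→T): {(1,6), (4,7)} total cap 5

Min-cut arcs: {(1,6), (4,7)} (total capacity 5)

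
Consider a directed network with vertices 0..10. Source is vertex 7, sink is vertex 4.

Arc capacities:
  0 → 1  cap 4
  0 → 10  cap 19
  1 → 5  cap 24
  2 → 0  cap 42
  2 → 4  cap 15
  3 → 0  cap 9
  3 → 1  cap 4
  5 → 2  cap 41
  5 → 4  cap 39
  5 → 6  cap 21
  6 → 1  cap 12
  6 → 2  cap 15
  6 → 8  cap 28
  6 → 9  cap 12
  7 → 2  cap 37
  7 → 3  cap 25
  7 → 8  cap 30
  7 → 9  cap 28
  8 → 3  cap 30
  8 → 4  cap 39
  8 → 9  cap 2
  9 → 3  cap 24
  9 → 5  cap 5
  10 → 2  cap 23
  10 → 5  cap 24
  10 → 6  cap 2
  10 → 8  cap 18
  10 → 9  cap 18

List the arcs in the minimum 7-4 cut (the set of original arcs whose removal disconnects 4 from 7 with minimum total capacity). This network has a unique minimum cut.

augment #1: 7→2→4 push 15
augment #2: 7→8→4 push 30
augment #3: 7→9→5→4 push 5
augment #4: 7→3→1→5→4 push 4
augment #5: 7→2→0→1→5→4 push 4
augment #6: 7→2→0→10→5→4 push 18
augment #7: 7→3→0→10→5→4 push 1
max flow = 77; residual-reachable set from 7 gives S-side
cut edges (S→T): {(0,1), (0,10), (2,4), (3,1), (7,8), (9,5)} total cap 77

Min-cut arcs: {(0,1), (0,10), (2,4), (3,1), (7,8), (9,5)} (total capacity 77)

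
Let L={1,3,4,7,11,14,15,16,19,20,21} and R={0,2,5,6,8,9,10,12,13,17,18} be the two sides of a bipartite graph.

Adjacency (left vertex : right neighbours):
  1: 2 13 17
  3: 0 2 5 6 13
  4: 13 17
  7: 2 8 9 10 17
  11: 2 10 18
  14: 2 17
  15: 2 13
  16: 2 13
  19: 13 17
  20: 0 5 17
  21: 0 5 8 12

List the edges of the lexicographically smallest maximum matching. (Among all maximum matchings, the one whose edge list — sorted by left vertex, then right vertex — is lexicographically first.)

|M| = 8 (so the lex-smallest maximum matching has 8 edges)
process left vertices in ascending order; for each, take the smallest-labelled available neighbour that still permits 8 edges overall, or leave it unmatched if none does
lex-smallest matching: {1-2, 3-0, 4-13, 7-8, 11-10, 14-17, 20-5, 21-12}

Lex-smallest maximum matching: {(1,2), (3,0), (4,13), (7,8), (11,10), (14,17), (20,5), (21,12)}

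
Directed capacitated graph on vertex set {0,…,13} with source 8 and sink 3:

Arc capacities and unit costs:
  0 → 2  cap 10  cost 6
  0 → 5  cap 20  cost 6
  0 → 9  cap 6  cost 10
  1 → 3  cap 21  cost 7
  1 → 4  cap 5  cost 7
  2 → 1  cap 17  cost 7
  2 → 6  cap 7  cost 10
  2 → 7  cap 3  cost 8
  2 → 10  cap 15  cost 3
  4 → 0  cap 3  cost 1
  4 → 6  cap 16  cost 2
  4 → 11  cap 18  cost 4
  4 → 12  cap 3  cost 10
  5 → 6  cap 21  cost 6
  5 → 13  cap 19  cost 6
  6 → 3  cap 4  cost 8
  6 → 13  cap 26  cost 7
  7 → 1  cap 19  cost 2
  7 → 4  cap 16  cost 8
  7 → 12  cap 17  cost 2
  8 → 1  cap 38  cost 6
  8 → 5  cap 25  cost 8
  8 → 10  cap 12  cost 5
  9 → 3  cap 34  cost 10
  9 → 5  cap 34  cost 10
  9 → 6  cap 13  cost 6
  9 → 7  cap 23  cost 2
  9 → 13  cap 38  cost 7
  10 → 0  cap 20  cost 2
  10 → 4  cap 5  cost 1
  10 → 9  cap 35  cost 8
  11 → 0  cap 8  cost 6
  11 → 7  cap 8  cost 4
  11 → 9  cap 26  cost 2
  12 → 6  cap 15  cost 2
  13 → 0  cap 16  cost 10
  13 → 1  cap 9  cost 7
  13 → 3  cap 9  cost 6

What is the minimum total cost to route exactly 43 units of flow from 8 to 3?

shortest-cost path #1: 8→1→3 push 21 @ unit cost 13 (adds 273)
shortest-cost path #2: 8→10→4→6→3 push 4 @ unit cost 16 (adds 64)
shortest-cost path #3: 8→5→13→3 push 9 @ unit cost 20 (adds 180)
shortest-cost path #4: 8→10→4→11→9→3 push 1 @ unit cost 22 (adds 22)
shortest-cost path #5: 8→10→9→3 push 7 @ unit cost 23 (adds 161)
shortest-cost path #6: 8→5→6→4→11→9→3 push 1 @ unit cost 28 (adds 28)
total cost = 728

Minimum cost for 43 units: 728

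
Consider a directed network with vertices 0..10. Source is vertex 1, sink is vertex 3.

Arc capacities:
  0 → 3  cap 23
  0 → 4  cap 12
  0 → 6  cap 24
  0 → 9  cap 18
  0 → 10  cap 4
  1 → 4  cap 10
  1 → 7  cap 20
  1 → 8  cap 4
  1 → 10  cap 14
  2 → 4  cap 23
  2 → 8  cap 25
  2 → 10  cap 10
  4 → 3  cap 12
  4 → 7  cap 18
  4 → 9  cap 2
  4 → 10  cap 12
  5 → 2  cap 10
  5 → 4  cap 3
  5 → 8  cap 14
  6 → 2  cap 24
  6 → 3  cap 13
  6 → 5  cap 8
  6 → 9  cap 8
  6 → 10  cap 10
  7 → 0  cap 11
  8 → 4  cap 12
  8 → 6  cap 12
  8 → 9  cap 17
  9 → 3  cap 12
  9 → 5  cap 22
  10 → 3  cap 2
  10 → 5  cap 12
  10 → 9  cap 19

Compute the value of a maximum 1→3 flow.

Maximum flow value: 39

augment #1: 1→4→3 bottleneck 10, total now 10
augment #2: 1→10→3 bottleneck 2, total now 12
augment #3: 1→7→0→3 bottleneck 11, total now 23
augment #4: 1→8→4→3 bottleneck 2, total now 25
augment #5: 1→8→6→3 bottleneck 2, total now 27
augment #6: 1→10→9→3 bottleneck 12, total now 39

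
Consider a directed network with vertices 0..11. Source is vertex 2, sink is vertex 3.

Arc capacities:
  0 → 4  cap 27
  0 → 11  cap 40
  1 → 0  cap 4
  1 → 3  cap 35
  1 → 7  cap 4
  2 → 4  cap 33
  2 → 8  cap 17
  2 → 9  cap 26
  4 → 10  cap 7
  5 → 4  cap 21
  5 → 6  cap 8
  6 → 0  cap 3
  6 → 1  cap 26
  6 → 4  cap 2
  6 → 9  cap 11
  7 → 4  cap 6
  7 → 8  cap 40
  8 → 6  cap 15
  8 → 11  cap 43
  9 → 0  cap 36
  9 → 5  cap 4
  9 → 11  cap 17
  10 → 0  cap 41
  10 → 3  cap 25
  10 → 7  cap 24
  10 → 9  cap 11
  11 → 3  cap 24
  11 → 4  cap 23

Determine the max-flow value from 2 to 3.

augment #1: 2→4→10→3 bottleneck 7, total now 7
augment #2: 2→8→11→3 bottleneck 17, total now 24
augment #3: 2→9→11→3 bottleneck 7, total now 31
augment #4: 2→9→5→6→1→3 bottleneck 4, total now 35
augment #5: 2→9→11→8→6→1→3 bottleneck 10, total now 45
augment #6: 2→9→0→11→8→6→1→3 bottleneck 5, total now 50

Maximum flow value: 50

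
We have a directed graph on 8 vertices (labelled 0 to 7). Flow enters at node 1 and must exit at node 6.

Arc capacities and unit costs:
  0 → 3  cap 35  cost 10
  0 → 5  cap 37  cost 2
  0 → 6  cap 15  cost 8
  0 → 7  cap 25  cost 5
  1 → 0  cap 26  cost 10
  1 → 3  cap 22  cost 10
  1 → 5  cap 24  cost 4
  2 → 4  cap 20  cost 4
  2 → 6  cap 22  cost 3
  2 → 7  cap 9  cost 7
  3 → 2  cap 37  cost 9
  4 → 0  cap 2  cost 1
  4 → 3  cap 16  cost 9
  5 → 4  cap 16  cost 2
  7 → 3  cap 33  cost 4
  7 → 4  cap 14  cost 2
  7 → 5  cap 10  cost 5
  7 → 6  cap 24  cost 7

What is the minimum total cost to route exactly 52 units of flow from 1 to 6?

shortest-cost path #1: 1→5→4→0→6 push 2 @ unit cost 15 (adds 30)
shortest-cost path #2: 1→0→6 push 13 @ unit cost 18 (adds 234)
shortest-cost path #3: 1→3→2→6 push 22 @ unit cost 22 (adds 484)
shortest-cost path #4: 1→0→7→6 push 13 @ unit cost 22 (adds 286)
shortest-cost path #5: 1→5→4→3→2→7→6 push 2 @ unit cost 38 (adds 76)
total cost = 1110

Minimum cost for 52 units: 1110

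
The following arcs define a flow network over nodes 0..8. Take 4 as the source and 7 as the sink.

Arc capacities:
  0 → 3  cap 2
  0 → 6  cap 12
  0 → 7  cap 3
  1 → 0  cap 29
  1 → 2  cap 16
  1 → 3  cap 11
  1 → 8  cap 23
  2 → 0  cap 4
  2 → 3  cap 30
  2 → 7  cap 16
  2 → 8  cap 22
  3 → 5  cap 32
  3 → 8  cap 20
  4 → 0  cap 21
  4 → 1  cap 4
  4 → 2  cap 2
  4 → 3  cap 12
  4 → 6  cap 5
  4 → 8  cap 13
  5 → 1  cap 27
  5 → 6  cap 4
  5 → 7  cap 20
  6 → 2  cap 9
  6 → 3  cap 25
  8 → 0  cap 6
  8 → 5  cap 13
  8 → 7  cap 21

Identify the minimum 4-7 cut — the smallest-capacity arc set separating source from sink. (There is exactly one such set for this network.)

Min-cut arcs: {(0,3), (0,6), (0,7), (4,1), (4,2), (4,3), (4,6), (4,8)} (total capacity 53)

augment #1: 4→0→7 push 3
augment #2: 4→2→7 push 2
augment #3: 4→8→7 push 13
augment #4: 4→1→2→7 push 4
augment #5: 4→3→5→7 push 12
augment #6: 4→6→2→7 push 5
augment #7: 4→0→3→5→7 push 2
augment #8: 4→0→6→2→7 push 4
augment #9: 4→0→6→3→5→7 push 6
augment #10: 4→0→6→3→8→7 push 2
max flow = 53; residual-reachable set from 4 gives S-side
cut edges (S→T): {(0,3), (0,6), (0,7), (4,1), (4,2), (4,3), (4,6), (4,8)} total cap 53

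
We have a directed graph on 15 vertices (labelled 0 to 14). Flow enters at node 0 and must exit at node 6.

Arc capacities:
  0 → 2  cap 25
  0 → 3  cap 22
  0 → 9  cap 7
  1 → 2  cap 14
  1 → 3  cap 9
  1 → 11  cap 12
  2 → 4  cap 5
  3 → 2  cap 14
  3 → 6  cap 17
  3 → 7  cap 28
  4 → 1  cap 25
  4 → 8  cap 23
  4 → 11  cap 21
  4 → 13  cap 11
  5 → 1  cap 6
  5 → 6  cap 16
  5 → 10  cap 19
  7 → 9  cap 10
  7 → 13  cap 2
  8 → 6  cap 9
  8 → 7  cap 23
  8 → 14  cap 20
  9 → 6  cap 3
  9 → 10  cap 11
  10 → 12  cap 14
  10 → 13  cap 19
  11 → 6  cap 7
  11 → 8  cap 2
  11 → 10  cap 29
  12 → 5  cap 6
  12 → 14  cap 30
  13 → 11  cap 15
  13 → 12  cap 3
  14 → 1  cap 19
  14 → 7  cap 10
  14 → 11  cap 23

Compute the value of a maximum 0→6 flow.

augment #1: 0→3→6 bottleneck 17, total now 17
augment #2: 0→9→6 bottleneck 3, total now 20
augment #3: 0→2→4→8→6 bottleneck 5, total now 25
augment #4: 0→3→7→13→11→6 bottleneck 2, total now 27
augment #5: 0→9→10→12→5→6 bottleneck 4, total now 31
augment #6: 0→3→7→9→10→12→5→6 bottleneck 2, total now 33
augment #7: 0→3→7→9→10→13→11→6 bottleneck 1, total now 34

Maximum flow value: 34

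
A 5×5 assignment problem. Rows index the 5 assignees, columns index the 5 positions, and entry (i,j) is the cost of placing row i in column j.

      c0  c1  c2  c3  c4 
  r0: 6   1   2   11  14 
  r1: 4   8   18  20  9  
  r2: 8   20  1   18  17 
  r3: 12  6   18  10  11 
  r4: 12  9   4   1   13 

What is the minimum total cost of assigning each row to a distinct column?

optimal assignment: row0→col1 (cost 1), row1→col0 (cost 4), row2→col2 (cost 1), row3→col4 (cost 11), row4→col3 (cost 1)
total = 1 + 4 + 1 + 11 + 1 = 18

Minimum assignment cost: 18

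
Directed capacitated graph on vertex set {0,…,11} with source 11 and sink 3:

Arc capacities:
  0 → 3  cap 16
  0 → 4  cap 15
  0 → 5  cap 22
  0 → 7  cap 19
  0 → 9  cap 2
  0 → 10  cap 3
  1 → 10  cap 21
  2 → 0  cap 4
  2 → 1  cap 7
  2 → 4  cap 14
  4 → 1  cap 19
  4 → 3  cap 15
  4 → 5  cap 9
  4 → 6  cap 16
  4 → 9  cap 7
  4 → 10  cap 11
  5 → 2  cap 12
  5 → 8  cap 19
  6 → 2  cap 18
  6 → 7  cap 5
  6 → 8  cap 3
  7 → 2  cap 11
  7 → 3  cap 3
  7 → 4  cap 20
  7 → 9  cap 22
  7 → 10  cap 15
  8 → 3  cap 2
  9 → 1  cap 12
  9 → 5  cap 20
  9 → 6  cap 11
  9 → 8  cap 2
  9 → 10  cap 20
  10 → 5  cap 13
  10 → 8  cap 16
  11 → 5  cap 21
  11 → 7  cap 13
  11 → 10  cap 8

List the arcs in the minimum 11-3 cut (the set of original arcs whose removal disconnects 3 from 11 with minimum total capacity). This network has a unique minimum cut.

augment #1: 11→7→3 push 3
augment #2: 11→5→8→3 push 2
augment #3: 11→7→4→3 push 10
augment #4: 11→5→2→0→3 push 4
augment #5: 11→5→2→4→3 push 5
max flow = 24; residual-reachable set from 11 gives S-side
cut edges (S→T): {(2,0), (4,3), (7,3), (8,3)} total cap 24

Min-cut arcs: {(2,0), (4,3), (7,3), (8,3)} (total capacity 24)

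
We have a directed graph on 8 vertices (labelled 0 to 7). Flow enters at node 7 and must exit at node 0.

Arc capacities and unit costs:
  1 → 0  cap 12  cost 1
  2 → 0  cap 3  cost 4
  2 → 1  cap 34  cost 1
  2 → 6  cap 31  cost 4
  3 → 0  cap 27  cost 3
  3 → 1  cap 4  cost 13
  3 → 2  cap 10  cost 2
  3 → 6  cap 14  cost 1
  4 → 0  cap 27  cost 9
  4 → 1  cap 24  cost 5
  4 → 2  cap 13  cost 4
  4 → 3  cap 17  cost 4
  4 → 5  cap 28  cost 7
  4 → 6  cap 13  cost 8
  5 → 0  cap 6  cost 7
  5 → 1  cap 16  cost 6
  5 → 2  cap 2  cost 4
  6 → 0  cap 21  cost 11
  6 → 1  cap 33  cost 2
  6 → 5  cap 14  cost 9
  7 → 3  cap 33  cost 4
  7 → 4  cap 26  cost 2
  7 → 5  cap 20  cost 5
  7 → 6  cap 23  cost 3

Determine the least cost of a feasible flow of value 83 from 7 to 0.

Minimum cost for 83 units: 775

shortest-cost path #1: 7→6→1→0 push 12 @ unit cost 6 (adds 72)
shortest-cost path #2: 7→3→0 push 27 @ unit cost 7 (adds 189)
shortest-cost path #3: 7→3→2→0 push 3 @ unit cost 10 (adds 30)
shortest-cost path #4: 7→4→0 push 26 @ unit cost 11 (adds 286)
shortest-cost path #5: 7→5→0 push 6 @ unit cost 12 (adds 72)
shortest-cost path #6: 7→6→0 push 9 @ unit cost 14 (adds 126)
total cost = 775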